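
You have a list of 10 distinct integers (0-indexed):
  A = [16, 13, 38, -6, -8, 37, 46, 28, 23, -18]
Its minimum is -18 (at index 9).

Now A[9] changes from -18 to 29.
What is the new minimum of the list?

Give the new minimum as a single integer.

Old min = -18 (at index 9)
Change: A[9] -18 -> 29
Changed element WAS the min. Need to check: is 29 still <= all others?
  Min of remaining elements: -8
  New min = min(29, -8) = -8

Answer: -8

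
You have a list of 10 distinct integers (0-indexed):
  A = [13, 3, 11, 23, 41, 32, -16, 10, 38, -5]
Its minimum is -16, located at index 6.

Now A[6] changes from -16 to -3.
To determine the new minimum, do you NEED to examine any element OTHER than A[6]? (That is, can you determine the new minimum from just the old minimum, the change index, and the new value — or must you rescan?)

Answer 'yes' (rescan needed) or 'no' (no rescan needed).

Old min = -16 at index 6
Change at index 6: -16 -> -3
Index 6 WAS the min and new value -3 > old min -16. Must rescan other elements to find the new min.
Needs rescan: yes

Answer: yes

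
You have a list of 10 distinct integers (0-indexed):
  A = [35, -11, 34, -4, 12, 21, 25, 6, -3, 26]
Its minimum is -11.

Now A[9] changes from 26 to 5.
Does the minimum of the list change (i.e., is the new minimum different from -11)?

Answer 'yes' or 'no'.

Answer: no

Derivation:
Old min = -11
Change: A[9] 26 -> 5
Changed element was NOT the min; min changes only if 5 < -11.
New min = -11; changed? no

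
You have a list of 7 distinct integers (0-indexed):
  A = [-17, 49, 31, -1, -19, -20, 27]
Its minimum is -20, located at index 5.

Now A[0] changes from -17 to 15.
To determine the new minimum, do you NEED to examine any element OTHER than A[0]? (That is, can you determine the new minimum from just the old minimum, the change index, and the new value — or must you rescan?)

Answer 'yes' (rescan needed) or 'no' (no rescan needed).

Old min = -20 at index 5
Change at index 0: -17 -> 15
Index 0 was NOT the min. New min = min(-20, 15). No rescan of other elements needed.
Needs rescan: no

Answer: no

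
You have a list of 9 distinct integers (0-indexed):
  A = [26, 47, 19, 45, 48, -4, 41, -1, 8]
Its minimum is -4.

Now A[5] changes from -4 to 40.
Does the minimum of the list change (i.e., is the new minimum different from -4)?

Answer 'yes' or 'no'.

Answer: yes

Derivation:
Old min = -4
Change: A[5] -4 -> 40
Changed element was the min; new min must be rechecked.
New min = -1; changed? yes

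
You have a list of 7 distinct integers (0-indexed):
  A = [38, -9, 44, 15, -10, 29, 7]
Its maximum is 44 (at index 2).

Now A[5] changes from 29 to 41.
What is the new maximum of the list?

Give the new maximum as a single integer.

Old max = 44 (at index 2)
Change: A[5] 29 -> 41
Changed element was NOT the old max.
  New max = max(old_max, new_val) = max(44, 41) = 44

Answer: 44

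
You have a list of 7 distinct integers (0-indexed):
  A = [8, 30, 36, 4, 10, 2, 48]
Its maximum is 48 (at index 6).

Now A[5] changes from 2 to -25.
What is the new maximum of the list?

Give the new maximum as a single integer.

Answer: 48

Derivation:
Old max = 48 (at index 6)
Change: A[5] 2 -> -25
Changed element was NOT the old max.
  New max = max(old_max, new_val) = max(48, -25) = 48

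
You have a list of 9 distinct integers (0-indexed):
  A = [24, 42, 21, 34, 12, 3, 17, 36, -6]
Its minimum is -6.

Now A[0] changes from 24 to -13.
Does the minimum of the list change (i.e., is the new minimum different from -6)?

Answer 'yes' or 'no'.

Answer: yes

Derivation:
Old min = -6
Change: A[0] 24 -> -13
Changed element was NOT the min; min changes only if -13 < -6.
New min = -13; changed? yes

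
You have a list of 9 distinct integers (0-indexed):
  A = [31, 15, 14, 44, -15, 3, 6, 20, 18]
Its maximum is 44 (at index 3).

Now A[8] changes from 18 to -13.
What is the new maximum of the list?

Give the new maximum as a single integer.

Old max = 44 (at index 3)
Change: A[8] 18 -> -13
Changed element was NOT the old max.
  New max = max(old_max, new_val) = max(44, -13) = 44

Answer: 44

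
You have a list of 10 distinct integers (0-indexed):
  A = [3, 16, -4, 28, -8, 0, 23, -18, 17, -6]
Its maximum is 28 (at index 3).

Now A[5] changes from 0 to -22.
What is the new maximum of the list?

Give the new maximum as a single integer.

Answer: 28

Derivation:
Old max = 28 (at index 3)
Change: A[5] 0 -> -22
Changed element was NOT the old max.
  New max = max(old_max, new_val) = max(28, -22) = 28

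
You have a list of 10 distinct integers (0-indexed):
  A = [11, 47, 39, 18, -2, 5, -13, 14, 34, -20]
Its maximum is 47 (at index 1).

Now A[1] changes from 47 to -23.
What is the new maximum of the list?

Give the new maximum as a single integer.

Old max = 47 (at index 1)
Change: A[1] 47 -> -23
Changed element WAS the max -> may need rescan.
  Max of remaining elements: 39
  New max = max(-23, 39) = 39

Answer: 39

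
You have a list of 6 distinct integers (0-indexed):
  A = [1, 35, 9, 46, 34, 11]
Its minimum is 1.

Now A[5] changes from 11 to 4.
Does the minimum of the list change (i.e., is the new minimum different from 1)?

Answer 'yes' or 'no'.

Answer: no

Derivation:
Old min = 1
Change: A[5] 11 -> 4
Changed element was NOT the min; min changes only if 4 < 1.
New min = 1; changed? no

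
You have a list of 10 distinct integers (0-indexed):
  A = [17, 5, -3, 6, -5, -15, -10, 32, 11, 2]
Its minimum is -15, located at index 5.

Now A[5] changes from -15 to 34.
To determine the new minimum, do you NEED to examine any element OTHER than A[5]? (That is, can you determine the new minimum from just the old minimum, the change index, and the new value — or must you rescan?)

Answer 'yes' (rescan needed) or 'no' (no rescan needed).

Answer: yes

Derivation:
Old min = -15 at index 5
Change at index 5: -15 -> 34
Index 5 WAS the min and new value 34 > old min -15. Must rescan other elements to find the new min.
Needs rescan: yes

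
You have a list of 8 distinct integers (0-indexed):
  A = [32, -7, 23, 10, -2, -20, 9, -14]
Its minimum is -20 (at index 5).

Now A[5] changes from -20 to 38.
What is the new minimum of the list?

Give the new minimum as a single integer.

Old min = -20 (at index 5)
Change: A[5] -20 -> 38
Changed element WAS the min. Need to check: is 38 still <= all others?
  Min of remaining elements: -14
  New min = min(38, -14) = -14

Answer: -14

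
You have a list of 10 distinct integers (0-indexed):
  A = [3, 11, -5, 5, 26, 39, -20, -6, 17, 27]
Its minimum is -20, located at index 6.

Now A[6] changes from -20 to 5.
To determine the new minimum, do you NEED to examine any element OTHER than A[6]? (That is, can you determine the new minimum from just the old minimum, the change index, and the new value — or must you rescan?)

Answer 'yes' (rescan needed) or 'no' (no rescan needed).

Answer: yes

Derivation:
Old min = -20 at index 6
Change at index 6: -20 -> 5
Index 6 WAS the min and new value 5 > old min -20. Must rescan other elements to find the new min.
Needs rescan: yes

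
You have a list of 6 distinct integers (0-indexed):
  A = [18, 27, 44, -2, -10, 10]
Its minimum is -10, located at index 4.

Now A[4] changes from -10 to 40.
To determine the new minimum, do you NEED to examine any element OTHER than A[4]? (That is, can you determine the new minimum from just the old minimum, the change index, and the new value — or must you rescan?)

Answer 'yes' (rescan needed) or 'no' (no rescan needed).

Answer: yes

Derivation:
Old min = -10 at index 4
Change at index 4: -10 -> 40
Index 4 WAS the min and new value 40 > old min -10. Must rescan other elements to find the new min.
Needs rescan: yes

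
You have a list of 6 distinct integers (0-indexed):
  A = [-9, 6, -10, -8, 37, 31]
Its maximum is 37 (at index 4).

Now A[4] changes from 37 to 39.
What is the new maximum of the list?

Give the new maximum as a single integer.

Old max = 37 (at index 4)
Change: A[4] 37 -> 39
Changed element WAS the max -> may need rescan.
  Max of remaining elements: 31
  New max = max(39, 31) = 39

Answer: 39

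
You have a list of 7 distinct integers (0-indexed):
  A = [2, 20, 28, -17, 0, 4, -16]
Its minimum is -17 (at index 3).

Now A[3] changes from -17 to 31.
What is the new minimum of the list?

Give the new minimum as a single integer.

Answer: -16

Derivation:
Old min = -17 (at index 3)
Change: A[3] -17 -> 31
Changed element WAS the min. Need to check: is 31 still <= all others?
  Min of remaining elements: -16
  New min = min(31, -16) = -16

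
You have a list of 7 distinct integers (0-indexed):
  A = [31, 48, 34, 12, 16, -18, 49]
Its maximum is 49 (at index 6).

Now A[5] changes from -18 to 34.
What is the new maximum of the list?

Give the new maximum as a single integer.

Old max = 49 (at index 6)
Change: A[5] -18 -> 34
Changed element was NOT the old max.
  New max = max(old_max, new_val) = max(49, 34) = 49

Answer: 49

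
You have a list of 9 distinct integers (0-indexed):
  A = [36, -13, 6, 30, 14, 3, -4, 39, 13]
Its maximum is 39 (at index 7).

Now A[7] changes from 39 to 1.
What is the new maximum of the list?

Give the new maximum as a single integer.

Answer: 36

Derivation:
Old max = 39 (at index 7)
Change: A[7] 39 -> 1
Changed element WAS the max -> may need rescan.
  Max of remaining elements: 36
  New max = max(1, 36) = 36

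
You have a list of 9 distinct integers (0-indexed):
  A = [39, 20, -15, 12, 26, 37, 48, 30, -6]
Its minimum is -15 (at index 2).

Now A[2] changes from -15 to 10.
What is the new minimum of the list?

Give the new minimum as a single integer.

Answer: -6

Derivation:
Old min = -15 (at index 2)
Change: A[2] -15 -> 10
Changed element WAS the min. Need to check: is 10 still <= all others?
  Min of remaining elements: -6
  New min = min(10, -6) = -6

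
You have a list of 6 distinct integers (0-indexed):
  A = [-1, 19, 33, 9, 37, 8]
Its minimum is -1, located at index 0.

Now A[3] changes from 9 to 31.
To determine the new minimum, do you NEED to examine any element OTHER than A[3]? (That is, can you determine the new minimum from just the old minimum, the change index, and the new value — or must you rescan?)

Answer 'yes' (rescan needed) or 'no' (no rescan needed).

Old min = -1 at index 0
Change at index 3: 9 -> 31
Index 3 was NOT the min. New min = min(-1, 31). No rescan of other elements needed.
Needs rescan: no

Answer: no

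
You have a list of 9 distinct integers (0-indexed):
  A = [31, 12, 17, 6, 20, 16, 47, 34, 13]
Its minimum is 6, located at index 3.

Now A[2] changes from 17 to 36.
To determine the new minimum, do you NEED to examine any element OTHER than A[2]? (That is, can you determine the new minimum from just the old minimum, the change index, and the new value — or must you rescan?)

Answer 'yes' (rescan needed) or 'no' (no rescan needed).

Answer: no

Derivation:
Old min = 6 at index 3
Change at index 2: 17 -> 36
Index 2 was NOT the min. New min = min(6, 36). No rescan of other elements needed.
Needs rescan: no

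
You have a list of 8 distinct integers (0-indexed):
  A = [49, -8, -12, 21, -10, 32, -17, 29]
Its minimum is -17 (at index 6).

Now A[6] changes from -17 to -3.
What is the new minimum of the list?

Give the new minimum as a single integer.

Old min = -17 (at index 6)
Change: A[6] -17 -> -3
Changed element WAS the min. Need to check: is -3 still <= all others?
  Min of remaining elements: -12
  New min = min(-3, -12) = -12

Answer: -12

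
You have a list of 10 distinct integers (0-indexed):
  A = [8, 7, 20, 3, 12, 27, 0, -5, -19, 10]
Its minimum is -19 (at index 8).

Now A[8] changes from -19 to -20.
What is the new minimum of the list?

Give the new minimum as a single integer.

Old min = -19 (at index 8)
Change: A[8] -19 -> -20
Changed element WAS the min. Need to check: is -20 still <= all others?
  Min of remaining elements: -5
  New min = min(-20, -5) = -20

Answer: -20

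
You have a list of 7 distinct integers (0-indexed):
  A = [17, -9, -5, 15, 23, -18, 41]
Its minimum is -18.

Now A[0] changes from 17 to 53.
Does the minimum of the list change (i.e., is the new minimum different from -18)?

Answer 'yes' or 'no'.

Answer: no

Derivation:
Old min = -18
Change: A[0] 17 -> 53
Changed element was NOT the min; min changes only if 53 < -18.
New min = -18; changed? no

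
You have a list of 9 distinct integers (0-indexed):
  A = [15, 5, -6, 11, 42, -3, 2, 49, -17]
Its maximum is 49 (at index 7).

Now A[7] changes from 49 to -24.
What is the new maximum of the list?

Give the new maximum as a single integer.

Answer: 42

Derivation:
Old max = 49 (at index 7)
Change: A[7] 49 -> -24
Changed element WAS the max -> may need rescan.
  Max of remaining elements: 42
  New max = max(-24, 42) = 42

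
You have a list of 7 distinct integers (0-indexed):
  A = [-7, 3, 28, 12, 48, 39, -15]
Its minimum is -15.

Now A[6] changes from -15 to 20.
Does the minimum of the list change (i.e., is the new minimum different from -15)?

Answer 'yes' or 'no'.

Old min = -15
Change: A[6] -15 -> 20
Changed element was the min; new min must be rechecked.
New min = -7; changed? yes

Answer: yes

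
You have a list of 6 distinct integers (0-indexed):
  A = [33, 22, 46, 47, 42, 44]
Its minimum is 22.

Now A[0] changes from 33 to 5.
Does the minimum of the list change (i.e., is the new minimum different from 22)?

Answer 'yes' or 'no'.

Answer: yes

Derivation:
Old min = 22
Change: A[0] 33 -> 5
Changed element was NOT the min; min changes only if 5 < 22.
New min = 5; changed? yes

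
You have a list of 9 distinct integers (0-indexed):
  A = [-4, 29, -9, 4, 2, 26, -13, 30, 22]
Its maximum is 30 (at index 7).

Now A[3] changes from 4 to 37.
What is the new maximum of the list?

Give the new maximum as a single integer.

Old max = 30 (at index 7)
Change: A[3] 4 -> 37
Changed element was NOT the old max.
  New max = max(old_max, new_val) = max(30, 37) = 37

Answer: 37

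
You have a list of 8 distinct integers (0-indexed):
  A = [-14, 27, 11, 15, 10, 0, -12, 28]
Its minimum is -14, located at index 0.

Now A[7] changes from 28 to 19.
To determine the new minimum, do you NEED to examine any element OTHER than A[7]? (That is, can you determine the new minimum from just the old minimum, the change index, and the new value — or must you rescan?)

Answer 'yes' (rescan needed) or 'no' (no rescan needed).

Answer: no

Derivation:
Old min = -14 at index 0
Change at index 7: 28 -> 19
Index 7 was NOT the min. New min = min(-14, 19). No rescan of other elements needed.
Needs rescan: no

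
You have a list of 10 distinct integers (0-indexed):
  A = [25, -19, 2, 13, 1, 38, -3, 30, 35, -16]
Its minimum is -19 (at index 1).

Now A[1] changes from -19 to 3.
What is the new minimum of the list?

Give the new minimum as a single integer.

Old min = -19 (at index 1)
Change: A[1] -19 -> 3
Changed element WAS the min. Need to check: is 3 still <= all others?
  Min of remaining elements: -16
  New min = min(3, -16) = -16

Answer: -16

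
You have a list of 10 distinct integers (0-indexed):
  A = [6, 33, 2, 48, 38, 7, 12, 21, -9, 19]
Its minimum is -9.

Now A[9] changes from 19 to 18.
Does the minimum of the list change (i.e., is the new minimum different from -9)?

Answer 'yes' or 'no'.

Old min = -9
Change: A[9] 19 -> 18
Changed element was NOT the min; min changes only if 18 < -9.
New min = -9; changed? no

Answer: no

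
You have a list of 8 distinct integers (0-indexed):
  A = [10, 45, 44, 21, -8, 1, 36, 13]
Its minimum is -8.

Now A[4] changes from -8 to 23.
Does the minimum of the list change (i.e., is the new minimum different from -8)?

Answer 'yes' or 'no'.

Old min = -8
Change: A[4] -8 -> 23
Changed element was the min; new min must be rechecked.
New min = 1; changed? yes

Answer: yes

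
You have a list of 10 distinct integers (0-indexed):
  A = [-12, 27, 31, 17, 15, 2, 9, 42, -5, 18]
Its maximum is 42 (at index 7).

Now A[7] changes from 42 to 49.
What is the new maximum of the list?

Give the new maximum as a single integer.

Answer: 49

Derivation:
Old max = 42 (at index 7)
Change: A[7] 42 -> 49
Changed element WAS the max -> may need rescan.
  Max of remaining elements: 31
  New max = max(49, 31) = 49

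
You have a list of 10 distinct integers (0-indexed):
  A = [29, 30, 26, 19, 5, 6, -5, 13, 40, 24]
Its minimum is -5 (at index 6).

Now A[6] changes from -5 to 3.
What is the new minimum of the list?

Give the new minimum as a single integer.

Answer: 3

Derivation:
Old min = -5 (at index 6)
Change: A[6] -5 -> 3
Changed element WAS the min. Need to check: is 3 still <= all others?
  Min of remaining elements: 5
  New min = min(3, 5) = 3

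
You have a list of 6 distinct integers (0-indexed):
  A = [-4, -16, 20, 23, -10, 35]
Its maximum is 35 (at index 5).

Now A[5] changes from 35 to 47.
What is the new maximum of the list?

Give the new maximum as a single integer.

Answer: 47

Derivation:
Old max = 35 (at index 5)
Change: A[5] 35 -> 47
Changed element WAS the max -> may need rescan.
  Max of remaining elements: 23
  New max = max(47, 23) = 47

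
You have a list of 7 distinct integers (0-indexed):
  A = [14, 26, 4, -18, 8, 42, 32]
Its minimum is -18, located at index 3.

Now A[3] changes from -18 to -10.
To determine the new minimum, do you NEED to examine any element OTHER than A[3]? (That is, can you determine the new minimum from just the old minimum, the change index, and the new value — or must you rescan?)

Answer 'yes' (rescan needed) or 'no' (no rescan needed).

Answer: yes

Derivation:
Old min = -18 at index 3
Change at index 3: -18 -> -10
Index 3 WAS the min and new value -10 > old min -18. Must rescan other elements to find the new min.
Needs rescan: yes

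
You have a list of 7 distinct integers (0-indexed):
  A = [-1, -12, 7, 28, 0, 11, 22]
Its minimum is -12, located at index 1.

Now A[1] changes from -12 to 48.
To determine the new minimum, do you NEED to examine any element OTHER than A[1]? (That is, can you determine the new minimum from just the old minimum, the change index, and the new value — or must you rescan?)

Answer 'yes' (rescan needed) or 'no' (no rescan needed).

Answer: yes

Derivation:
Old min = -12 at index 1
Change at index 1: -12 -> 48
Index 1 WAS the min and new value 48 > old min -12. Must rescan other elements to find the new min.
Needs rescan: yes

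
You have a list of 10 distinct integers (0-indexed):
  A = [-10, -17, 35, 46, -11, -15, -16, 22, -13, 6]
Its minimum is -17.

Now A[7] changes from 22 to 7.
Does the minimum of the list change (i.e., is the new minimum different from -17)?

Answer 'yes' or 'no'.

Answer: no

Derivation:
Old min = -17
Change: A[7] 22 -> 7
Changed element was NOT the min; min changes only if 7 < -17.
New min = -17; changed? no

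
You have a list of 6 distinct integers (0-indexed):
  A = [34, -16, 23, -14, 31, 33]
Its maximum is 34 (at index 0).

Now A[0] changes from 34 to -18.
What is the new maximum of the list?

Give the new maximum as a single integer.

Old max = 34 (at index 0)
Change: A[0] 34 -> -18
Changed element WAS the max -> may need rescan.
  Max of remaining elements: 33
  New max = max(-18, 33) = 33

Answer: 33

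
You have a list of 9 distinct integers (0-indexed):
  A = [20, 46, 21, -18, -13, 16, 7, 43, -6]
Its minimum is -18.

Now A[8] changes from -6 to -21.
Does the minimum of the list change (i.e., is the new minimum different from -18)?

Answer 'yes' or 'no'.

Answer: yes

Derivation:
Old min = -18
Change: A[8] -6 -> -21
Changed element was NOT the min; min changes only if -21 < -18.
New min = -21; changed? yes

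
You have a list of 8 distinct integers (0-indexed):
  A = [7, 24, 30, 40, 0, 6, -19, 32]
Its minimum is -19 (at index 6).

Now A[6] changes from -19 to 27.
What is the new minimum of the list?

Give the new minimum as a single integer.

Old min = -19 (at index 6)
Change: A[6] -19 -> 27
Changed element WAS the min. Need to check: is 27 still <= all others?
  Min of remaining elements: 0
  New min = min(27, 0) = 0

Answer: 0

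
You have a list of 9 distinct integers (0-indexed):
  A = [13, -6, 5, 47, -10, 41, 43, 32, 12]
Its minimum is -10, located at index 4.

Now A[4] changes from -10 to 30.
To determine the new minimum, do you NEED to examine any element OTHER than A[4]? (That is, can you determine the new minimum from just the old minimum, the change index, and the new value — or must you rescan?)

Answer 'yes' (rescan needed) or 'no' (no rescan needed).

Old min = -10 at index 4
Change at index 4: -10 -> 30
Index 4 WAS the min and new value 30 > old min -10. Must rescan other elements to find the new min.
Needs rescan: yes

Answer: yes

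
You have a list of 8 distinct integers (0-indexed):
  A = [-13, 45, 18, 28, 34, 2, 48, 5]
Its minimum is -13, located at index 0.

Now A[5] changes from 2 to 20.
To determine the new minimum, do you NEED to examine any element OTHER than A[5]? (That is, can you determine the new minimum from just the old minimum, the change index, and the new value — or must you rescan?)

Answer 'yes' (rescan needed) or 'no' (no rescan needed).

Old min = -13 at index 0
Change at index 5: 2 -> 20
Index 5 was NOT the min. New min = min(-13, 20). No rescan of other elements needed.
Needs rescan: no

Answer: no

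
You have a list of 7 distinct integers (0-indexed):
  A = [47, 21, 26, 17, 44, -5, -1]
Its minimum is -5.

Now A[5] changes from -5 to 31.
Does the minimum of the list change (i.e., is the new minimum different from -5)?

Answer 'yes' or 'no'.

Answer: yes

Derivation:
Old min = -5
Change: A[5] -5 -> 31
Changed element was the min; new min must be rechecked.
New min = -1; changed? yes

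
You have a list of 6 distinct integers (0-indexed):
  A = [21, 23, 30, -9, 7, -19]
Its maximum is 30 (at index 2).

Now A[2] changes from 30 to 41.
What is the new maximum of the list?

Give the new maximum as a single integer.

Answer: 41

Derivation:
Old max = 30 (at index 2)
Change: A[2] 30 -> 41
Changed element WAS the max -> may need rescan.
  Max of remaining elements: 23
  New max = max(41, 23) = 41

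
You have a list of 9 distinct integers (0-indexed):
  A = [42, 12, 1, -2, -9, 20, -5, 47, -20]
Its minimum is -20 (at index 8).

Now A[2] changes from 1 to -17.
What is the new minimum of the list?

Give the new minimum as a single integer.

Old min = -20 (at index 8)
Change: A[2] 1 -> -17
Changed element was NOT the old min.
  New min = min(old_min, new_val) = min(-20, -17) = -20

Answer: -20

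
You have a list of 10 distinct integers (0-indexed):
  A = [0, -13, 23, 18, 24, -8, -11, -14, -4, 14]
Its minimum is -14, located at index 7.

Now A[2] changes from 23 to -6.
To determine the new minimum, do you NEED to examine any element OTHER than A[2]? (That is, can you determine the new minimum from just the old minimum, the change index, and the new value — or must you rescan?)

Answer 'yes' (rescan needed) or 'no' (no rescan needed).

Old min = -14 at index 7
Change at index 2: 23 -> -6
Index 2 was NOT the min. New min = min(-14, -6). No rescan of other elements needed.
Needs rescan: no

Answer: no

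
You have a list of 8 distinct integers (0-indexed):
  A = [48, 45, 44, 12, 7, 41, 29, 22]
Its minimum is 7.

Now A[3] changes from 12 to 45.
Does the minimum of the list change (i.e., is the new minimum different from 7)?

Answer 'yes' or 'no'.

Old min = 7
Change: A[3] 12 -> 45
Changed element was NOT the min; min changes only if 45 < 7.
New min = 7; changed? no

Answer: no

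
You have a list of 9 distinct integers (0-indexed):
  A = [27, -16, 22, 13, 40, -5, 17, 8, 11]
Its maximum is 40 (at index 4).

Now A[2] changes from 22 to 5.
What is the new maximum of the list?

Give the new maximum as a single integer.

Answer: 40

Derivation:
Old max = 40 (at index 4)
Change: A[2] 22 -> 5
Changed element was NOT the old max.
  New max = max(old_max, new_val) = max(40, 5) = 40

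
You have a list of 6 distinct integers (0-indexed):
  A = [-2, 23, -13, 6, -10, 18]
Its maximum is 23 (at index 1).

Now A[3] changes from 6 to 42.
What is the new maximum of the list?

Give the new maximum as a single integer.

Old max = 23 (at index 1)
Change: A[3] 6 -> 42
Changed element was NOT the old max.
  New max = max(old_max, new_val) = max(23, 42) = 42

Answer: 42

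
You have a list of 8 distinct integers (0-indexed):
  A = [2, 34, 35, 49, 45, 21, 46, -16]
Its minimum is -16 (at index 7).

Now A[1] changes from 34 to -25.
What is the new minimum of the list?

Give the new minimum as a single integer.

Answer: -25

Derivation:
Old min = -16 (at index 7)
Change: A[1] 34 -> -25
Changed element was NOT the old min.
  New min = min(old_min, new_val) = min(-16, -25) = -25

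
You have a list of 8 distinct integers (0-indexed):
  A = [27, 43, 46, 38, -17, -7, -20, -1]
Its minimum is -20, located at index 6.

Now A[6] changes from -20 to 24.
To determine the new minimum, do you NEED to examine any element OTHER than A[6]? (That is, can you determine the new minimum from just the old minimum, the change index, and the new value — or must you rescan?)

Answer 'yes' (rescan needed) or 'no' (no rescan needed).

Answer: yes

Derivation:
Old min = -20 at index 6
Change at index 6: -20 -> 24
Index 6 WAS the min and new value 24 > old min -20. Must rescan other elements to find the new min.
Needs rescan: yes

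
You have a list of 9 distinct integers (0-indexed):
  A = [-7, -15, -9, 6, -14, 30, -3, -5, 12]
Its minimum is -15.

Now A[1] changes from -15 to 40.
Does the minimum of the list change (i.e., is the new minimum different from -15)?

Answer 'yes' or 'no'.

Old min = -15
Change: A[1] -15 -> 40
Changed element was the min; new min must be rechecked.
New min = -14; changed? yes

Answer: yes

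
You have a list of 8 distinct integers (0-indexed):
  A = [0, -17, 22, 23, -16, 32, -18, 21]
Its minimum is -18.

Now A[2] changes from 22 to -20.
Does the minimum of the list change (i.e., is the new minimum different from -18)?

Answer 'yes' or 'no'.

Answer: yes

Derivation:
Old min = -18
Change: A[2] 22 -> -20
Changed element was NOT the min; min changes only if -20 < -18.
New min = -20; changed? yes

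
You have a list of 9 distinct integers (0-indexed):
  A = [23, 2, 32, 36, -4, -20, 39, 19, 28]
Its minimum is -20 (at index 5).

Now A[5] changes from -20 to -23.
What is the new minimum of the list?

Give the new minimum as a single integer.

Answer: -23

Derivation:
Old min = -20 (at index 5)
Change: A[5] -20 -> -23
Changed element WAS the min. Need to check: is -23 still <= all others?
  Min of remaining elements: -4
  New min = min(-23, -4) = -23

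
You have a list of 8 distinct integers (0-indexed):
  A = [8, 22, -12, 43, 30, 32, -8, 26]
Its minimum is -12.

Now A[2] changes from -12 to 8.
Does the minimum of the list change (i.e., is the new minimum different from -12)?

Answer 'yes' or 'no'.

Old min = -12
Change: A[2] -12 -> 8
Changed element was the min; new min must be rechecked.
New min = -8; changed? yes

Answer: yes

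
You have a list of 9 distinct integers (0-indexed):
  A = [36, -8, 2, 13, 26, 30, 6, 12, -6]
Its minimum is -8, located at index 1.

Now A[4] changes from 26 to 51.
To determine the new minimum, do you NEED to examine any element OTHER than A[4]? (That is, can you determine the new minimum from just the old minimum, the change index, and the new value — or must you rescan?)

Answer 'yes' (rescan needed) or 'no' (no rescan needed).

Old min = -8 at index 1
Change at index 4: 26 -> 51
Index 4 was NOT the min. New min = min(-8, 51). No rescan of other elements needed.
Needs rescan: no

Answer: no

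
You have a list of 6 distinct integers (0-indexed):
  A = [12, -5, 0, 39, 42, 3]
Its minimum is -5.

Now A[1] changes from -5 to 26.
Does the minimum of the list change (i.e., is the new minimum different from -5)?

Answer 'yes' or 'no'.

Answer: yes

Derivation:
Old min = -5
Change: A[1] -5 -> 26
Changed element was the min; new min must be rechecked.
New min = 0; changed? yes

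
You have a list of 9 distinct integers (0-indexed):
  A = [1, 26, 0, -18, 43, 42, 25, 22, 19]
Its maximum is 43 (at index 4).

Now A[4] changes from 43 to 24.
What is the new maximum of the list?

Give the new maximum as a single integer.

Answer: 42

Derivation:
Old max = 43 (at index 4)
Change: A[4] 43 -> 24
Changed element WAS the max -> may need rescan.
  Max of remaining elements: 42
  New max = max(24, 42) = 42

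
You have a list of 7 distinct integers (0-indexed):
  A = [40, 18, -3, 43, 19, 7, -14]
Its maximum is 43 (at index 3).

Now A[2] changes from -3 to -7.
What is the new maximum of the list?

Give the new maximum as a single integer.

Answer: 43

Derivation:
Old max = 43 (at index 3)
Change: A[2] -3 -> -7
Changed element was NOT the old max.
  New max = max(old_max, new_val) = max(43, -7) = 43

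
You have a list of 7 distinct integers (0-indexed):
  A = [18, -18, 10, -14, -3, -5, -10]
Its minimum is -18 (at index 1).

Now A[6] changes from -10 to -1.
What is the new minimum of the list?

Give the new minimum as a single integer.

Old min = -18 (at index 1)
Change: A[6] -10 -> -1
Changed element was NOT the old min.
  New min = min(old_min, new_val) = min(-18, -1) = -18

Answer: -18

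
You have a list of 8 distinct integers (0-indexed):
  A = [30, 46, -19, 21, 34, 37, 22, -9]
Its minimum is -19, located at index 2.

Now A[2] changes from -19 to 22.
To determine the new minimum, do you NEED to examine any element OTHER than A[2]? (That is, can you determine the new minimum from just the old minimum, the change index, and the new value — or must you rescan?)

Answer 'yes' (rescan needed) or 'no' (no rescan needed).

Answer: yes

Derivation:
Old min = -19 at index 2
Change at index 2: -19 -> 22
Index 2 WAS the min and new value 22 > old min -19. Must rescan other elements to find the new min.
Needs rescan: yes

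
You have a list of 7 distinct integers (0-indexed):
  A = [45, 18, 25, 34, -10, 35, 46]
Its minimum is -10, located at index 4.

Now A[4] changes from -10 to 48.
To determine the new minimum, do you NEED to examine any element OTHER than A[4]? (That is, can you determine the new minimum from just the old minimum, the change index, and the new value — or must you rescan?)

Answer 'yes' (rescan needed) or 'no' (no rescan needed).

Old min = -10 at index 4
Change at index 4: -10 -> 48
Index 4 WAS the min and new value 48 > old min -10. Must rescan other elements to find the new min.
Needs rescan: yes

Answer: yes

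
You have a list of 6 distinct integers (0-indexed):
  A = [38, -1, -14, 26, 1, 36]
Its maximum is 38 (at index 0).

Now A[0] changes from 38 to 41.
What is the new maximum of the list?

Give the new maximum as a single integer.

Answer: 41

Derivation:
Old max = 38 (at index 0)
Change: A[0] 38 -> 41
Changed element WAS the max -> may need rescan.
  Max of remaining elements: 36
  New max = max(41, 36) = 41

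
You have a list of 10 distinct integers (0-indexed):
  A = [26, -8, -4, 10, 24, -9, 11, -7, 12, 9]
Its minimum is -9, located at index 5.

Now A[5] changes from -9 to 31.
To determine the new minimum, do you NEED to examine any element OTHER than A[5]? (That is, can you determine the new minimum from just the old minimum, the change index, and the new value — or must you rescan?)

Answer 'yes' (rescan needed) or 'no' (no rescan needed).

Old min = -9 at index 5
Change at index 5: -9 -> 31
Index 5 WAS the min and new value 31 > old min -9. Must rescan other elements to find the new min.
Needs rescan: yes

Answer: yes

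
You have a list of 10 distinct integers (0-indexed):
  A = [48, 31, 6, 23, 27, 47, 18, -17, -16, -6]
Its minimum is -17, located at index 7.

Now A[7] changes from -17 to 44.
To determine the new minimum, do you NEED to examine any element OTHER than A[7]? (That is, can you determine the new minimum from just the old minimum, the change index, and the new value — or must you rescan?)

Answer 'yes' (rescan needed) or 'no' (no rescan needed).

Old min = -17 at index 7
Change at index 7: -17 -> 44
Index 7 WAS the min and new value 44 > old min -17. Must rescan other elements to find the new min.
Needs rescan: yes

Answer: yes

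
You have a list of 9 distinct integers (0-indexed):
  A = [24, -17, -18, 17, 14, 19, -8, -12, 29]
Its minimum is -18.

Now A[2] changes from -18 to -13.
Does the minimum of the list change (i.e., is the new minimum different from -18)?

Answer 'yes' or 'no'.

Old min = -18
Change: A[2] -18 -> -13
Changed element was the min; new min must be rechecked.
New min = -17; changed? yes

Answer: yes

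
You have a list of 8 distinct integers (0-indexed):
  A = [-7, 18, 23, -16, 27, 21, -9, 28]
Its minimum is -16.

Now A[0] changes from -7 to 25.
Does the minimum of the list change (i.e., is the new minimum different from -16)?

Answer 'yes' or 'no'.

Answer: no

Derivation:
Old min = -16
Change: A[0] -7 -> 25
Changed element was NOT the min; min changes only if 25 < -16.
New min = -16; changed? no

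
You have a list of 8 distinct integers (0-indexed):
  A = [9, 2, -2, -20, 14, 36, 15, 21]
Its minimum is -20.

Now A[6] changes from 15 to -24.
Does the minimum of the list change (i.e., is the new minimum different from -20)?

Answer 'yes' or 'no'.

Answer: yes

Derivation:
Old min = -20
Change: A[6] 15 -> -24
Changed element was NOT the min; min changes only if -24 < -20.
New min = -24; changed? yes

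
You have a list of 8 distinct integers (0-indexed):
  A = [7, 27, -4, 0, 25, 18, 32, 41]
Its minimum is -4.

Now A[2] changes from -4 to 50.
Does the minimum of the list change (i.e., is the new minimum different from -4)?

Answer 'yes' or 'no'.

Answer: yes

Derivation:
Old min = -4
Change: A[2] -4 -> 50
Changed element was the min; new min must be rechecked.
New min = 0; changed? yes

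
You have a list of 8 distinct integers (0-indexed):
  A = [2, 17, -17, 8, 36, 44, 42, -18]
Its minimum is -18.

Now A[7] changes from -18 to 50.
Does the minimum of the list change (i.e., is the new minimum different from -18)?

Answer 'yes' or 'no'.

Answer: yes

Derivation:
Old min = -18
Change: A[7] -18 -> 50
Changed element was the min; new min must be rechecked.
New min = -17; changed? yes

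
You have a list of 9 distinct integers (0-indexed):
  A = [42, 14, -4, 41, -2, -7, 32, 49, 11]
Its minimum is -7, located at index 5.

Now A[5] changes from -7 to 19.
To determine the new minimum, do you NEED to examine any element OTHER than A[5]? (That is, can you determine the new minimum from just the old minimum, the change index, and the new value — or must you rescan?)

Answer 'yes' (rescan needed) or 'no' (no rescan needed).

Old min = -7 at index 5
Change at index 5: -7 -> 19
Index 5 WAS the min and new value 19 > old min -7. Must rescan other elements to find the new min.
Needs rescan: yes

Answer: yes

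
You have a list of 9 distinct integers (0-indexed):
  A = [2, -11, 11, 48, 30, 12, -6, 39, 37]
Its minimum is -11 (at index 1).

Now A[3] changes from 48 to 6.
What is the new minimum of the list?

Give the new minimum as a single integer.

Answer: -11

Derivation:
Old min = -11 (at index 1)
Change: A[3] 48 -> 6
Changed element was NOT the old min.
  New min = min(old_min, new_val) = min(-11, 6) = -11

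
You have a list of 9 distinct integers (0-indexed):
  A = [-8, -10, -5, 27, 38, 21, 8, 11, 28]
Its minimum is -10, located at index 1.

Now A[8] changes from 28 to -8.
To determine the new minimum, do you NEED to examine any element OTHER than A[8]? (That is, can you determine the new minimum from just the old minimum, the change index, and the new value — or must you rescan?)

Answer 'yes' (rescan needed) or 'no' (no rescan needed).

Answer: no

Derivation:
Old min = -10 at index 1
Change at index 8: 28 -> -8
Index 8 was NOT the min. New min = min(-10, -8). No rescan of other elements needed.
Needs rescan: no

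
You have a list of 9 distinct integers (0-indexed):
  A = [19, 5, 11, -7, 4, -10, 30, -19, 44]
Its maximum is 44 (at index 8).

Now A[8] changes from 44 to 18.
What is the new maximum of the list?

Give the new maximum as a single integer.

Answer: 30

Derivation:
Old max = 44 (at index 8)
Change: A[8] 44 -> 18
Changed element WAS the max -> may need rescan.
  Max of remaining elements: 30
  New max = max(18, 30) = 30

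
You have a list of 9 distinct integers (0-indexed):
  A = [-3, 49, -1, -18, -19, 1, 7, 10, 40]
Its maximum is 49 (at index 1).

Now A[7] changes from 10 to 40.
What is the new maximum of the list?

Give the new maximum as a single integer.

Answer: 49

Derivation:
Old max = 49 (at index 1)
Change: A[7] 10 -> 40
Changed element was NOT the old max.
  New max = max(old_max, new_val) = max(49, 40) = 49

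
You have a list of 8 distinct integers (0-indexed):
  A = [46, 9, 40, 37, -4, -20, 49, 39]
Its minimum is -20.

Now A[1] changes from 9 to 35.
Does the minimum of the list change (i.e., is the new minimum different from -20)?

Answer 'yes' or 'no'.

Answer: no

Derivation:
Old min = -20
Change: A[1] 9 -> 35
Changed element was NOT the min; min changes only if 35 < -20.
New min = -20; changed? no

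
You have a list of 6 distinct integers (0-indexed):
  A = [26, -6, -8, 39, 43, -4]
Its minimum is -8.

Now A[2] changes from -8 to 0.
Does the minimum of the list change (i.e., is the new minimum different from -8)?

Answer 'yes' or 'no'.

Old min = -8
Change: A[2] -8 -> 0
Changed element was the min; new min must be rechecked.
New min = -6; changed? yes

Answer: yes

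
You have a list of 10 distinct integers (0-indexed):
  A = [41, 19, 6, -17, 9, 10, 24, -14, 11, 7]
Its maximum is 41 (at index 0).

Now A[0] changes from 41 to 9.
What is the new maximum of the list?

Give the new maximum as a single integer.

Old max = 41 (at index 0)
Change: A[0] 41 -> 9
Changed element WAS the max -> may need rescan.
  Max of remaining elements: 24
  New max = max(9, 24) = 24

Answer: 24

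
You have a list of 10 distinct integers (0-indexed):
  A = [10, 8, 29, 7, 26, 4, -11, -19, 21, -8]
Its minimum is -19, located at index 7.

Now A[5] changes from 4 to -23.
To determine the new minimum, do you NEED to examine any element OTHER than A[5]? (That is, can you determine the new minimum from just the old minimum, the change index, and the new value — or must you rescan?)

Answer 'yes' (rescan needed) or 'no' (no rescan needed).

Answer: no

Derivation:
Old min = -19 at index 7
Change at index 5: 4 -> -23
Index 5 was NOT the min. New min = min(-19, -23). No rescan of other elements needed.
Needs rescan: no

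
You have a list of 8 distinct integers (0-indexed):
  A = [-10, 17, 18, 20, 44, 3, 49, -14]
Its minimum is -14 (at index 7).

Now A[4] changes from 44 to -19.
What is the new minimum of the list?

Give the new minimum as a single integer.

Old min = -14 (at index 7)
Change: A[4] 44 -> -19
Changed element was NOT the old min.
  New min = min(old_min, new_val) = min(-14, -19) = -19

Answer: -19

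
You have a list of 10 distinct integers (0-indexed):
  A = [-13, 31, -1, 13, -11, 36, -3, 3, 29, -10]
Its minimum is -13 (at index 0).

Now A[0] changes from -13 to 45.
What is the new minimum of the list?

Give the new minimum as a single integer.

Answer: -11

Derivation:
Old min = -13 (at index 0)
Change: A[0] -13 -> 45
Changed element WAS the min. Need to check: is 45 still <= all others?
  Min of remaining elements: -11
  New min = min(45, -11) = -11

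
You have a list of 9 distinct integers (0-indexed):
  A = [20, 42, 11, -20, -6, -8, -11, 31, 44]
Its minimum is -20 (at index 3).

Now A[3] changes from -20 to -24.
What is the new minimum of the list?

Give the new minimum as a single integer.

Answer: -24

Derivation:
Old min = -20 (at index 3)
Change: A[3] -20 -> -24
Changed element WAS the min. Need to check: is -24 still <= all others?
  Min of remaining elements: -11
  New min = min(-24, -11) = -24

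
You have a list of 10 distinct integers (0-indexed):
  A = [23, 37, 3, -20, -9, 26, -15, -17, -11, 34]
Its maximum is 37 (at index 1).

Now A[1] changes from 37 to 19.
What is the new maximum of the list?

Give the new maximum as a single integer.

Old max = 37 (at index 1)
Change: A[1] 37 -> 19
Changed element WAS the max -> may need rescan.
  Max of remaining elements: 34
  New max = max(19, 34) = 34

Answer: 34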